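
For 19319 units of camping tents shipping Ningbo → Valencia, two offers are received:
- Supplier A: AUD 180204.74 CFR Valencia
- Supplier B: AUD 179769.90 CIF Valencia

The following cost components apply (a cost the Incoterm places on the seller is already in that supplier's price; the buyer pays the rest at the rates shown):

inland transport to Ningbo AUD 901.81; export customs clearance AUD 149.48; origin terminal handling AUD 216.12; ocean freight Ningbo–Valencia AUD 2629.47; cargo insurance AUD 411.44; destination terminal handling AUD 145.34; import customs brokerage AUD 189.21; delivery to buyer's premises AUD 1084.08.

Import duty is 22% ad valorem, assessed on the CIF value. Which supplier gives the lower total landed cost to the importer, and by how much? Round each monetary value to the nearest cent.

Supplier B is cheaper by AUD 1032.46

Supplier A (CFR):
CIF value = CFR price + insurance = 180204.74 + 411.44 = 180616.18
Import duty = 180616.18 × 22% = 39735.56
Buyer bears (A): 411.44 + 145.34 + 189.21 + 1084.08 = 1830.07
Landed cost (A) = invoice 180204.74 + 1830.07 + duty 39735.56 = 221770.37
Supplier B (CIF):
The CIF price already equals the CIF value: 179769.90
Import duty = 179769.90 × 22% = 39549.38
Buyer bears (B): 145.34 + 189.21 + 1084.08 = 1418.63
Landed cost (B) = invoice 179769.90 + 1418.63 + duty 39549.38 = 220737.91
Difference = |221770.37 − 220737.91| = 1032.46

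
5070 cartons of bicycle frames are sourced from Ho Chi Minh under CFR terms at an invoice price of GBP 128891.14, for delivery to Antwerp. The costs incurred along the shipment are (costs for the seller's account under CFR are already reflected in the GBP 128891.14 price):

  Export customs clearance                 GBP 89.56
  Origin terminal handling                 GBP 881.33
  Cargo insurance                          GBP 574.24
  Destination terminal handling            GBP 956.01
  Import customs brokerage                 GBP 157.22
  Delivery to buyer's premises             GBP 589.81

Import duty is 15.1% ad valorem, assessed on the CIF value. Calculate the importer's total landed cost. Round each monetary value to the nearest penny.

CFR: the seller pays costs through ocean freight to the destination port, but not insurance.
Already in the invoice (seller's account under CFR): export clearance, origin terminal — exclude.
CIF value = CFR price + insurance = 128891.14 + 574.24 = 129465.38
Import duty = 129465.38 × 15.1% = 19549.27
Buyer bears: insurance 574.24 + destination terminal 956.01 + brokerage 157.22 + delivery 589.81 + duty 19549.27 = 21826.55
Landed cost = invoice 128891.14 + 21826.55 = 150717.69

Total landed cost: GBP 150717.69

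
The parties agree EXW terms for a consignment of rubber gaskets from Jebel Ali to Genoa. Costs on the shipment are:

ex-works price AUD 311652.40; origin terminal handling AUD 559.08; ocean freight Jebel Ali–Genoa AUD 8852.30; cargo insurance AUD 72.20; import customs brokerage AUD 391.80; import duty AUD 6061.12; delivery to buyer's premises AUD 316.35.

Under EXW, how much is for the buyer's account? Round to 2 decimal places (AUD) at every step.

Buyer's account: AUD 16252.85

EXW: the seller makes goods available at their premises; the buyer bears all onward costs.
Seller's account: goods 311652.40 = 311652.40
Buyer's account: origin terminal 559.08 + freight 8852.30 + insurance 72.20 + brokerage 391.80 + duty 6061.12 + delivery 316.35 = 16252.85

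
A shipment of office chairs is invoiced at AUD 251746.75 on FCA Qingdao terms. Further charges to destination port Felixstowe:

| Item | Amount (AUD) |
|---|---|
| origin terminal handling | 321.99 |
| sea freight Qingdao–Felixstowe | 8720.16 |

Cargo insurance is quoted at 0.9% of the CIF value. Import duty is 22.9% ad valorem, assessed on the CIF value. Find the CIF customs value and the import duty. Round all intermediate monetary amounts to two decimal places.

Let C be the CIF value. C = FCA price + pre-shipment costs + freight + 0.9% × C
C − 0.9% × C = 251746.75 + 321.99 + 8720.16
0.991 × C = 260788.90
C = 260788.90 / 0.991 = 263157.32
Insurance premium = 0.9% × 263157.32 = 2368.42
Import duty = 263157.32 × 22.9% = 60263.03

CIF value: AUD 263157.32; import duty: AUD 60263.03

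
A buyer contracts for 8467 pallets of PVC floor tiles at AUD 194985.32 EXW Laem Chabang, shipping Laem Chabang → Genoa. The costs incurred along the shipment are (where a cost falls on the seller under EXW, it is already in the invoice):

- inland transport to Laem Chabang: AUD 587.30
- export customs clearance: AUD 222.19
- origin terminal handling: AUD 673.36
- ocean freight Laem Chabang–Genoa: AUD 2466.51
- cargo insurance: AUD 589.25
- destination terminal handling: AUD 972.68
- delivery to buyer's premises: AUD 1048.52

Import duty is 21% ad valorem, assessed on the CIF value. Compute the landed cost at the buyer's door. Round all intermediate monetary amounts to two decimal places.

EXW: the seller makes goods available at their premises; the buyer bears all onward costs.
CIF value = EXW price + inland to port + export clearance + origin terminal + freight + insurance = 194985.32 + 587.30 + 222.19 + 673.36 + 2466.51 + 589.25 = 199523.93
Import duty = 199523.93 × 21% = 41900.03
Buyer bears: inland to port 587.30 + export clearance 222.19 + origin terminal 673.36 + freight 2466.51 + insurance 589.25 + destination terminal 972.68 + delivery 1048.52 + duty 41900.03 = 48459.84
Landed cost = invoice 194985.32 + 48459.84 = 243445.16

Total landed cost: AUD 243445.16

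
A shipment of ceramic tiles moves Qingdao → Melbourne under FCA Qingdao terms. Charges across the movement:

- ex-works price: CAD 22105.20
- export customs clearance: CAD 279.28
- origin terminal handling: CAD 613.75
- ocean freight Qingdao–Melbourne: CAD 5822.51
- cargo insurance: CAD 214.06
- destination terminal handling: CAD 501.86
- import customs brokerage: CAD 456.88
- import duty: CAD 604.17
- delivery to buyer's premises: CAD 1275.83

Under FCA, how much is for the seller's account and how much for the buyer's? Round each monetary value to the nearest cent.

FCA: the seller delivers export-cleared goods to the carrier; the buyer bears costs from that point.
Seller's account: goods 22105.20 + export clearance 279.28 = 22384.48
Buyer's account: origin terminal 613.75 + freight 5822.51 + insurance 214.06 + destination terminal 501.86 + brokerage 456.88 + duty 604.17 + delivery 1275.83 = 9489.06

Seller: CAD 22384.48; buyer: CAD 9489.06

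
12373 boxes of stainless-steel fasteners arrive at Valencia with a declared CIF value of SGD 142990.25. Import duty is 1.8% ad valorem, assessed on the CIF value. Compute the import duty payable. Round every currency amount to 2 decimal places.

Import duty: SGD 2573.82

Import duty = 142990.25 × 1.8% = 2573.82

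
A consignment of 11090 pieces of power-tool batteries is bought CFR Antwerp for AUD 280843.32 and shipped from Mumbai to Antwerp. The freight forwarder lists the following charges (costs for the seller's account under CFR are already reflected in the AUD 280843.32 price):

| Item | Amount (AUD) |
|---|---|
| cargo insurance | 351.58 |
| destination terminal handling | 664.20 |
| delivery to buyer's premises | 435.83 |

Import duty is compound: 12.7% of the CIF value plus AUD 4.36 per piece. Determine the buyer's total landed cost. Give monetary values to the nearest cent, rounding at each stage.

Total landed cost: AUD 366359.08

CFR: the seller pays costs through ocean freight to the destination port, but not insurance.
CIF value = CFR price + insurance = 280843.32 + 351.58 = 281194.90
Ad valorem component: 281194.90 × 12.7% = 35711.75
Specific component: 11090 × 4.36 = 48352.40
Import duty = 35711.75 + 48352.40 = 84064.15
Buyer bears: insurance 351.58 + destination terminal 664.20 + delivery 435.83 + duty 84064.15 = 85515.76
Landed cost = invoice 280843.32 + 85515.76 = 366359.08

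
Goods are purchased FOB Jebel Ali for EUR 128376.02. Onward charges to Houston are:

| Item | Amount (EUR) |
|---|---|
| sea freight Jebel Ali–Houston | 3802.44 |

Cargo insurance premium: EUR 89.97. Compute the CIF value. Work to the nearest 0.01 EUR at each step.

CIF = FOB price + freight + insurance
CIF = 128376.02 + 3802.44 + 89.97 = 132268.43

CIF value: EUR 132268.43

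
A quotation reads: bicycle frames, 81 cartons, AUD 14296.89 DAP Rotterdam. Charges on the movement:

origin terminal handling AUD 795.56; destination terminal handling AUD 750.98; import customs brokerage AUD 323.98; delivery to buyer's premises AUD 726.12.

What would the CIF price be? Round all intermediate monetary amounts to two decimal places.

Not relevant to the conversion: origin terminal — on the seller under both DAP and CIF; already in the DAP price and stays in the CIF price. brokerage — on the buyer under both terms; not part of either seller's price.
From DAP to CIF, the seller no longer bears: destination terminal, delivery.
CIF price = 14296.89 − 750.98 − 726.12 = 12819.79

CIF price: AUD 12819.79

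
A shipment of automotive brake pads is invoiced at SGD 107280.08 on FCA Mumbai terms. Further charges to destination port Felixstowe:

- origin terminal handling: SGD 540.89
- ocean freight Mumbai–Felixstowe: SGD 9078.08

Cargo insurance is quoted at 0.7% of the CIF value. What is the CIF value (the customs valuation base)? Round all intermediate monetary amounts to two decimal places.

Let C be the CIF value. C = FCA price + pre-shipment costs + freight + 0.7% × C
C − 0.7% × C = 107280.08 + 540.89 + 9078.08
0.993 × C = 116899.05
C = 116899.05 / 0.993 = 117723.11
Insurance premium = 0.7% × 117723.11 = 824.06

CIF value: SGD 117723.11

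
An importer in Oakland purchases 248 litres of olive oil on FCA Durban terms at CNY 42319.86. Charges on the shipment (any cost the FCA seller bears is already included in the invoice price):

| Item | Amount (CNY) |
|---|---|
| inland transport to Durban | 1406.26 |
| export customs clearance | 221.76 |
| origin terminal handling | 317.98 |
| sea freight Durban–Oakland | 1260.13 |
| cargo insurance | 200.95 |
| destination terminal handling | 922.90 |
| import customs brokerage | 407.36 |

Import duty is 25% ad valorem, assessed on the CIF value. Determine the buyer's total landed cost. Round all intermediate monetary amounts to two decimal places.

Total landed cost: CNY 56453.91

FCA: the seller delivers export-cleared goods to the carrier; the buyer bears costs from that point.
Already in the invoice (seller's account under FCA): inland to port, export clearance — exclude.
CIF value = FCA price + origin terminal + freight + insurance = 42319.86 + 317.98 + 1260.13 + 200.95 = 44098.92
Import duty = 44098.92 × 25% = 11024.73
Buyer bears: origin terminal 317.98 + freight 1260.13 + insurance 200.95 + destination terminal 922.90 + brokerage 407.36 + duty 11024.73 = 14134.05
Landed cost = invoice 42319.86 + 14134.05 = 56453.91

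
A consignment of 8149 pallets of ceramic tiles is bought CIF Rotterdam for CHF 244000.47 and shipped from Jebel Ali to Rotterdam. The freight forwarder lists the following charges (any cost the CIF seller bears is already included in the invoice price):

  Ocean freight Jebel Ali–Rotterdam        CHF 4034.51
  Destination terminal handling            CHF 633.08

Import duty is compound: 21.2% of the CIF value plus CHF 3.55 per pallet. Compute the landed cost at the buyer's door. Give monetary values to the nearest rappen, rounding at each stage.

CIF: the seller pays costs through ocean freight and marine insurance to the destination port.
Already in the invoice (seller's account under CIF): freight — exclude.
The CIF price already equals the CIF value: 244000.47
Ad valorem component: 244000.47 × 21.2% = 51728.10
Specific component: 8149 × 3.55 = 28928.95
Import duty = 51728.10 + 28928.95 = 80657.05
Buyer bears: destination terminal 633.08 + duty 80657.05 = 81290.13
Landed cost = invoice 244000.47 + 81290.13 = 325290.60

Total landed cost: CHF 325290.60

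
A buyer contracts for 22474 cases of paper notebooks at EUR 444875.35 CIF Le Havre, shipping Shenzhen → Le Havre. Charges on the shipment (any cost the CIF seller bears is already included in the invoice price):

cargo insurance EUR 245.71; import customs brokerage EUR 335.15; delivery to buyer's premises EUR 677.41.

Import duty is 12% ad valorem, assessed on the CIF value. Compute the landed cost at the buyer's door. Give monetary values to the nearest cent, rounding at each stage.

CIF: the seller pays costs through ocean freight and marine insurance to the destination port.
Already in the invoice (seller's account under CIF): insurance — exclude.
The CIF price already equals the CIF value: 444875.35
Import duty = 444875.35 × 12% = 53385.04
Buyer bears: brokerage 335.15 + delivery 677.41 + duty 53385.04 = 54397.60
Landed cost = invoice 444875.35 + 54397.60 = 499272.95

Total landed cost: EUR 499272.95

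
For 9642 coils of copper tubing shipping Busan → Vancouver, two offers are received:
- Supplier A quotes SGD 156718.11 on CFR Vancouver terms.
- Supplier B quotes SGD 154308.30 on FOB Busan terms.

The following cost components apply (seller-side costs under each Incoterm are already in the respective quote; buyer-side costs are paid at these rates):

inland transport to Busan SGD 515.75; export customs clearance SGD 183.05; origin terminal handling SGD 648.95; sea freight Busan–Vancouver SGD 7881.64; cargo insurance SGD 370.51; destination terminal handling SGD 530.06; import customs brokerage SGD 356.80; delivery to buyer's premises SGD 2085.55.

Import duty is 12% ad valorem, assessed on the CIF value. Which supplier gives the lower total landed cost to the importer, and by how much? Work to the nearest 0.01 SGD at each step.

Supplier A is cheaper by SGD 6128.45

Supplier A (CFR):
CIF value = CFR price + insurance = 156718.11 + 370.51 = 157088.62
Import duty = 157088.62 × 12% = 18850.63
Buyer bears (A): 370.51 + 530.06 + 356.80 + 2085.55 = 3342.92
Landed cost (A) = invoice 156718.11 + 3342.92 + duty 18850.63 = 178911.66
Supplier B (FOB):
CIF value = FOB price + freight + insurance = 154308.30 + 7881.64 + 370.51 = 162560.45
Import duty = 162560.45 × 12% = 19507.25
Buyer bears (B): 7881.64 + 370.51 + 530.06 + 356.80 + 2085.55 = 11224.56
Landed cost (B) = invoice 154308.30 + 11224.56 + duty 19507.25 = 185040.11
Difference = |178911.66 − 185040.11| = 6128.45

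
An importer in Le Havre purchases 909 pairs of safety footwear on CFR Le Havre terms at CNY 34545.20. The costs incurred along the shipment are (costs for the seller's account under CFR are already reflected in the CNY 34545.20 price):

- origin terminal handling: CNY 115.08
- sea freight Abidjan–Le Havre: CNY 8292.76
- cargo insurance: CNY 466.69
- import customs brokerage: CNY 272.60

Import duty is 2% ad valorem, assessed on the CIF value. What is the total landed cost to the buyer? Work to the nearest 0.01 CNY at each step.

CFR: the seller pays costs through ocean freight to the destination port, but not insurance.
Already in the invoice (seller's account under CFR): origin terminal, freight — exclude.
CIF value = CFR price + insurance = 34545.20 + 466.69 = 35011.89
Import duty = 35011.89 × 2% = 700.24
Buyer bears: insurance 466.69 + brokerage 272.60 + duty 700.24 = 1439.53
Landed cost = invoice 34545.20 + 1439.53 = 35984.73

Total landed cost: CNY 35984.73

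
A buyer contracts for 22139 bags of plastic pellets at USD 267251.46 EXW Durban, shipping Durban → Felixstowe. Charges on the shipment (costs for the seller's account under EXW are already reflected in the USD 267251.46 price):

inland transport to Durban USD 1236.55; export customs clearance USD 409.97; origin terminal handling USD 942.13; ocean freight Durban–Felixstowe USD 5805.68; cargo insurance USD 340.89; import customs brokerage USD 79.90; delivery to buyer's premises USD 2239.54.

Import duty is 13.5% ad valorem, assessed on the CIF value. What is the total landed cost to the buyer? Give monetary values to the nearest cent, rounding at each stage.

EXW: the seller makes goods available at their premises; the buyer bears all onward costs.
CIF value = EXW price + inland to port + export clearance + origin terminal + freight + insurance = 267251.46 + 1236.55 + 409.97 + 942.13 + 5805.68 + 340.89 = 275986.68
Import duty = 275986.68 × 13.5% = 37258.20
Buyer bears: inland to port 1236.55 + export clearance 409.97 + origin terminal 942.13 + freight 5805.68 + insurance 340.89 + brokerage 79.90 + delivery 2239.54 + duty 37258.20 = 48312.86
Landed cost = invoice 267251.46 + 48312.86 = 315564.32

Total landed cost: USD 315564.32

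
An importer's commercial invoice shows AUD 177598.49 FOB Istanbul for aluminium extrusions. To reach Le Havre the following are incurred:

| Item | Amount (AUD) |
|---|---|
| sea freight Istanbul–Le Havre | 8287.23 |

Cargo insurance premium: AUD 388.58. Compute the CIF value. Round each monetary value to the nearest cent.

CIF = FOB price + freight + insurance
CIF = 177598.49 + 8287.23 + 388.58 = 186274.30

CIF value: AUD 186274.30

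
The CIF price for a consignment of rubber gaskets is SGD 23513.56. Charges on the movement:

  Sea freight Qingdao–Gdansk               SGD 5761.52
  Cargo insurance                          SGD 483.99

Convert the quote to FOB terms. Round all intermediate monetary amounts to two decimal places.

FOB price: SGD 17268.05

From CIF to FOB, the seller no longer bears: freight, insurance.
FOB price = 23513.56 − 5761.52 − 483.99 = 17268.05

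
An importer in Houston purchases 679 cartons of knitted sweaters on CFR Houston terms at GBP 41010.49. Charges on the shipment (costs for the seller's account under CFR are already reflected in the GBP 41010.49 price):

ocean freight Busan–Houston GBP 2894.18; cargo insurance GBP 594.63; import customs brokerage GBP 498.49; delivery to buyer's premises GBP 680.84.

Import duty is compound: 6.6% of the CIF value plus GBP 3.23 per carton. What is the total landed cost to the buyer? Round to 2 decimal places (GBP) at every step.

Total landed cost: GBP 47723.56

CFR: the seller pays costs through ocean freight to the destination port, but not insurance.
Already in the invoice (seller's account under CFR): freight — exclude.
CIF value = CFR price + insurance = 41010.49 + 594.63 = 41605.12
Ad valorem component: 41605.12 × 6.6% = 2745.94
Specific component: 679 × 3.23 = 2193.17
Import duty = 2745.94 + 2193.17 = 4939.11
Buyer bears: insurance 594.63 + brokerage 498.49 + delivery 680.84 + duty 4939.11 = 6713.07
Landed cost = invoice 41010.49 + 6713.07 = 47723.56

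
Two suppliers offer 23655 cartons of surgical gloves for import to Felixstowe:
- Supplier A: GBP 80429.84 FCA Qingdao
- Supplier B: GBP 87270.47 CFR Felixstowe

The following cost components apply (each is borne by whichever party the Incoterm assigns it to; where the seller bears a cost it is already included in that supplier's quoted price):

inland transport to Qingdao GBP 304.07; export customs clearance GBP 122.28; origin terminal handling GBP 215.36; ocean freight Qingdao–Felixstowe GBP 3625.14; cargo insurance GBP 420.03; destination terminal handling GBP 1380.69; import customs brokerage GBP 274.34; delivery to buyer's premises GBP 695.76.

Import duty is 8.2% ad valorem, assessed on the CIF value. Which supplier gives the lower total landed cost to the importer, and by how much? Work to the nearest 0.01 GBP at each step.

Supplier A is cheaper by GBP 3246.14

Supplier A (FCA):
CIF value = FCA price + origin terminal + freight + insurance = 80429.84 + 215.36 + 3625.14 + 420.03 = 84690.37
Import duty = 84690.37 × 8.2% = 6944.61
Buyer bears (A): 215.36 + 3625.14 + 420.03 + 1380.69 + 274.34 + 695.76 = 6611.32
Landed cost (A) = invoice 80429.84 + 6611.32 + duty 6944.61 = 93985.77
Supplier B (CFR):
CIF value = CFR price + insurance = 87270.47 + 420.03 = 87690.50
Import duty = 87690.50 × 8.2% = 7190.62
Buyer bears (B): 420.03 + 1380.69 + 274.34 + 695.76 = 2770.82
Landed cost (B) = invoice 87270.47 + 2770.82 + duty 7190.62 = 97231.91
Difference = |93985.77 − 97231.91| = 3246.14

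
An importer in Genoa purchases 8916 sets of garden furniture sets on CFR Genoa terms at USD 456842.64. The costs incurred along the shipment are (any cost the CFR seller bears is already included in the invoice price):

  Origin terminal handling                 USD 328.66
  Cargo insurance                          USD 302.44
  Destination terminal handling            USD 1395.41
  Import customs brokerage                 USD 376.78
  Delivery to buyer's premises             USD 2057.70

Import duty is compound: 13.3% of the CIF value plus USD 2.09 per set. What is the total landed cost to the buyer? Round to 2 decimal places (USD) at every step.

CFR: the seller pays costs through ocean freight to the destination port, but not insurance.
Already in the invoice (seller's account under CFR): origin terminal — exclude.
CIF value = CFR price + insurance = 456842.64 + 302.44 = 457145.08
Ad valorem component: 457145.08 × 13.3% = 60800.30
Specific component: 8916 × 2.09 = 18634.44
Import duty = 60800.30 + 18634.44 = 79434.74
Buyer bears: insurance 302.44 + destination terminal 1395.41 + brokerage 376.78 + delivery 2057.70 + duty 79434.74 = 83567.07
Landed cost = invoice 456842.64 + 83567.07 = 540409.71

Total landed cost: USD 540409.71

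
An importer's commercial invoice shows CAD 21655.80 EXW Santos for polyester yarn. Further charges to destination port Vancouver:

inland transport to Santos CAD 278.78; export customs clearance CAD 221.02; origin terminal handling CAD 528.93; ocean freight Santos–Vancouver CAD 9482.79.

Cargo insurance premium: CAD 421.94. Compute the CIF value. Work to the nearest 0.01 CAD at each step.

CIF value: CAD 32589.26

CIF = EXW price + pre-shipment costs + freight + insurance
CIF = 21655.80 + 278.78 + 221.02 + 528.93 + 9482.79 + 421.94 = 32589.26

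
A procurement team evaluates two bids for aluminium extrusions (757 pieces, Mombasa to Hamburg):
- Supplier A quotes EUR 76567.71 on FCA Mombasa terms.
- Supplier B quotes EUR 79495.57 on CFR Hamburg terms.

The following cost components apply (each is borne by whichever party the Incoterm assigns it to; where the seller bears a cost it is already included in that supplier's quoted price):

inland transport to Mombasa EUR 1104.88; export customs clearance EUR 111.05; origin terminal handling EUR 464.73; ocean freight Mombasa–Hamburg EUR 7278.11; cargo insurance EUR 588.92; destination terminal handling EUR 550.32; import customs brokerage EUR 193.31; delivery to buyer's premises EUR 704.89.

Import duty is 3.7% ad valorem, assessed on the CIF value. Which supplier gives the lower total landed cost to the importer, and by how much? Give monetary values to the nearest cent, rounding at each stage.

Supplier A (FCA):
CIF value = FCA price + origin terminal + freight + insurance = 76567.71 + 464.73 + 7278.11 + 588.92 = 84899.47
Import duty = 84899.47 × 3.7% = 3141.28
Buyer bears (A): 464.73 + 7278.11 + 588.92 + 550.32 + 193.31 + 704.89 = 9780.28
Landed cost (A) = invoice 76567.71 + 9780.28 + duty 3141.28 = 89489.27
Supplier B (CFR):
CIF value = CFR price + insurance = 79495.57 + 588.92 = 80084.49
Import duty = 80084.49 × 3.7% = 2963.13
Buyer bears (B): 588.92 + 550.32 + 193.31 + 704.89 = 2037.44
Landed cost (B) = invoice 79495.57 + 2037.44 + duty 2963.13 = 84496.14
Difference = |89489.27 − 84496.14| = 4993.13

Supplier B is cheaper by EUR 4993.13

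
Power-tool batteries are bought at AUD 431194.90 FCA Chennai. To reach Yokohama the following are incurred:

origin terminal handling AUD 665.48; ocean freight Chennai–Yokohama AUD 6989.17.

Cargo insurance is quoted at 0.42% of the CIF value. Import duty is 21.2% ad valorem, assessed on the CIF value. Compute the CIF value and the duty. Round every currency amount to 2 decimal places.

CIF value: AUD 440700.49; import duty: AUD 93428.50

Let C be the CIF value. C = FCA price + pre-shipment costs + freight + 0.42% × C
C − 0.42% × C = 431194.90 + 665.48 + 6989.17
0.9958 × C = 438849.55
C = 438849.55 / 0.9958 = 440700.49
Insurance premium = 0.42% × 440700.49 = 1850.94
Import duty = 440700.49 × 21.2% = 93428.50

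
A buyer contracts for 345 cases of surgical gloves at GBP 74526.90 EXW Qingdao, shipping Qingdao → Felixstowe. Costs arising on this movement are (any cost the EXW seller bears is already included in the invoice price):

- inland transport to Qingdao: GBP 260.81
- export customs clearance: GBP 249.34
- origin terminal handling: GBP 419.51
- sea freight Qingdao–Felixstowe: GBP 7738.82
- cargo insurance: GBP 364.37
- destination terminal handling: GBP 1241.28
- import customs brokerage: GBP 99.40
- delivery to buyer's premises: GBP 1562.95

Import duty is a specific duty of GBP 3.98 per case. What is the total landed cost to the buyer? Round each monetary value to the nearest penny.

Total landed cost: GBP 87836.48

EXW: the seller makes goods available at their premises; the buyer bears all onward costs.
CIF value = EXW price + inland to port + export clearance + origin terminal + freight + insurance = 74526.90 + 260.81 + 249.34 + 419.51 + 7738.82 + 364.37 = 83559.75
Import duty = 345 × 3.98 = 1373.10
Buyer bears: inland to port 260.81 + export clearance 249.34 + origin terminal 419.51 + freight 7738.82 + insurance 364.37 + destination terminal 1241.28 + brokerage 99.40 + delivery 1562.95 + duty 1373.10 = 13309.58
Landed cost = invoice 74526.90 + 13309.58 = 87836.48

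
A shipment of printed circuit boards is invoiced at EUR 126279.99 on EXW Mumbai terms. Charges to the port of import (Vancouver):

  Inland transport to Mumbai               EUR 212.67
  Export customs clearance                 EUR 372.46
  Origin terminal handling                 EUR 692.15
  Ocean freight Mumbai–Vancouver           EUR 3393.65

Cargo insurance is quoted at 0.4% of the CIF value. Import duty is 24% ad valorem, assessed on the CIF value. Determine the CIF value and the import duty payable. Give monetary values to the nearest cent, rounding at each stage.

CIF value: EUR 131476.83; import duty: EUR 31554.44

Let C be the CIF value. C = EXW price + pre-shipment costs + freight + 0.4% × C
C − 0.4% × C = 126279.99 + 212.67 + 372.46 + 692.15 + 3393.65
0.996 × C = 130950.92
C = 130950.92 / 0.996 = 131476.83
Insurance premium = 0.4% × 131476.83 = 525.91
Import duty = 131476.83 × 24% = 31554.44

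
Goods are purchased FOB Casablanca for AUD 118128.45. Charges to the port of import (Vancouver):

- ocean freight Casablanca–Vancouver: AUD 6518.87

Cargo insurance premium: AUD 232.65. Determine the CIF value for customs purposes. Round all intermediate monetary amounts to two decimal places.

CIF value: AUD 124879.97

CIF = FOB price + freight + insurance
CIF = 118128.45 + 6518.87 + 232.65 = 124879.97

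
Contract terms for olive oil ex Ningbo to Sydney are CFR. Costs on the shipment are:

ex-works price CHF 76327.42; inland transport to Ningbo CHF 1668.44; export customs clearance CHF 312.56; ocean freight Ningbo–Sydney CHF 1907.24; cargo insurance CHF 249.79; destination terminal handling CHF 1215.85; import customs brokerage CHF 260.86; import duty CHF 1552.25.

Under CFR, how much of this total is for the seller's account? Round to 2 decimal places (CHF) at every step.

Seller's account: CHF 80215.66

CFR: the seller pays costs through ocean freight to the destination port, but not insurance.
Seller's account: goods 76327.42 + inland to port 1668.44 + export clearance 312.56 + freight 1907.24 = 80215.66
Buyer's account: insurance 249.79 + destination terminal 1215.85 + brokerage 260.86 + duty 1552.25 = 3278.75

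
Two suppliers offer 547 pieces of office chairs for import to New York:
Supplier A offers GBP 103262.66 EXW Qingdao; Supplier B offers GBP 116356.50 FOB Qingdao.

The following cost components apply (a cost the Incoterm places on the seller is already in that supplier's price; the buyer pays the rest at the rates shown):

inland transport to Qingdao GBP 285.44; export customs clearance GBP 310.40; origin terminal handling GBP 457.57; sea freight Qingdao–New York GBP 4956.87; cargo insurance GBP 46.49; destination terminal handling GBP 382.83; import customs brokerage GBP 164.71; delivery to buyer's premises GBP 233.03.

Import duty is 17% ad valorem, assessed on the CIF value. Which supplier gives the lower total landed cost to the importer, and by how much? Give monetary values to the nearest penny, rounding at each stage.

Supplier A is cheaper by GBP 14087.31

Supplier A (EXW):
CIF value = EXW price + inland to port + export clearance + origin terminal + freight + insurance = 103262.66 + 285.44 + 310.40 + 457.57 + 4956.87 + 46.49 = 109319.43
Import duty = 109319.43 × 17% = 18584.30
Buyer bears (A): 285.44 + 310.40 + 457.57 + 4956.87 + 46.49 + 382.83 + 164.71 + 233.03 = 6837.34
Landed cost (A) = invoice 103262.66 + 6837.34 + duty 18584.30 = 128684.30
Supplier B (FOB):
CIF value = FOB price + freight + insurance = 116356.50 + 4956.87 + 46.49 = 121359.86
Import duty = 121359.86 × 17% = 20631.18
Buyer bears (B): 4956.87 + 46.49 + 382.83 + 164.71 + 233.03 = 5783.93
Landed cost (B) = invoice 116356.50 + 5783.93 + duty 20631.18 = 142771.61
Difference = |128684.30 − 142771.61| = 14087.31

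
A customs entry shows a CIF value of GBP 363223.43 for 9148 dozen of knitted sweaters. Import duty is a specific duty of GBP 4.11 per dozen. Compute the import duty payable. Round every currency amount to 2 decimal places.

Import duty = 9148 × 4.11 = 37598.28

Import duty: GBP 37598.28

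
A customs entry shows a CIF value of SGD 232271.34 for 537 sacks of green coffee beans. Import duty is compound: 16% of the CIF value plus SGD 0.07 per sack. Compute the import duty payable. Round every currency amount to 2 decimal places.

Ad valorem component: 232271.34 × 16% = 37163.41
Specific component: 537 × 0.07 = 37.59
Import duty = 37163.41 + 37.59 = 37201.00

Import duty: SGD 37201.00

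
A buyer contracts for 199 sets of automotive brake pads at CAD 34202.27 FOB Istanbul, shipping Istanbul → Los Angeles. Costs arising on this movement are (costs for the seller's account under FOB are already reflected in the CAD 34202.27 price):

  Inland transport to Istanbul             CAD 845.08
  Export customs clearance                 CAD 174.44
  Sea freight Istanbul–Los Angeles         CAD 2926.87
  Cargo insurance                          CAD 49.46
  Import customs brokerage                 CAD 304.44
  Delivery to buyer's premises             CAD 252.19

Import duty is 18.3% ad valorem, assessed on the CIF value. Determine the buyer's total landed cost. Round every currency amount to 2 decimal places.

Total landed cost: CAD 44538.91

FOB: the seller bears costs until goods are on board at the origin port; the buyer bears freight, insurance and all costs thereafter.
Already in the invoice (seller's account under FOB): inland to port, export clearance — exclude.
CIF value = FOB price + freight + insurance = 34202.27 + 2926.87 + 49.46 = 37178.60
Import duty = 37178.60 × 18.3% = 6803.68
Buyer bears: freight 2926.87 + insurance 49.46 + brokerage 304.44 + delivery 252.19 + duty 6803.68 = 10336.64
Landed cost = invoice 34202.27 + 10336.64 = 44538.91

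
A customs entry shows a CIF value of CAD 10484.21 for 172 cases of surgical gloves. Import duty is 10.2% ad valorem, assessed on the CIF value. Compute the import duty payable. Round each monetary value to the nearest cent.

Import duty = 10484.21 × 10.2% = 1069.39

Import duty: CAD 1069.39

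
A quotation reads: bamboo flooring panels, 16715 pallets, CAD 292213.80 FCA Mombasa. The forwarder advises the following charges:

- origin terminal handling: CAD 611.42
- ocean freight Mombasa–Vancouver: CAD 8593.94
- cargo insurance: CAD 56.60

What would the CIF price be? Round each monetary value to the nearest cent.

From FCA to CIF, the seller additionally bears: origin terminal, freight, insurance.
CIF price = 292213.80 + 611.42 + 8593.94 + 56.60 = 301475.76

CIF price: CAD 301475.76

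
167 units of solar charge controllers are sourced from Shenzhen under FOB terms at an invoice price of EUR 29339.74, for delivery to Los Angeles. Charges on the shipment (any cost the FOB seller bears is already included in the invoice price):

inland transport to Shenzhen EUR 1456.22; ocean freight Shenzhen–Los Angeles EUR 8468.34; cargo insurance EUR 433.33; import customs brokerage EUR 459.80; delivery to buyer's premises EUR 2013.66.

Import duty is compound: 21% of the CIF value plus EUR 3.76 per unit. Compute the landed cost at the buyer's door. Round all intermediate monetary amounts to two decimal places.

Total landed cost: EUR 49373.49

FOB: the seller bears costs until goods are on board at the origin port; the buyer bears freight, insurance and all costs thereafter.
Already in the invoice (seller's account under FOB): inland to port — exclude.
CIF value = FOB price + freight + insurance = 29339.74 + 8468.34 + 433.33 = 38241.41
Ad valorem component: 38241.41 × 21% = 8030.70
Specific component: 167 × 3.76 = 627.92
Import duty = 8030.70 + 627.92 = 8658.62
Buyer bears: freight 8468.34 + insurance 433.33 + brokerage 459.80 + delivery 2013.66 + duty 8658.62 = 20033.75
Landed cost = invoice 29339.74 + 20033.75 = 49373.49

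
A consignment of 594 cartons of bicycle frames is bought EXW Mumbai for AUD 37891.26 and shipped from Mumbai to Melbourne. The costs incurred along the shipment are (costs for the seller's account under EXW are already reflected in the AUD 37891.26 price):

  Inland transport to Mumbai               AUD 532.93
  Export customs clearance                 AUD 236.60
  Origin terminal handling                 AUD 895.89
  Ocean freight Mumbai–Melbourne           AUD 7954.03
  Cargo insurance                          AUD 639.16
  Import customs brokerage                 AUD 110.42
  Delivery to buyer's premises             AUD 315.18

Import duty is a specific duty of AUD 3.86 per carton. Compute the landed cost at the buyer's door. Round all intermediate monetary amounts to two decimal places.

Total landed cost: AUD 50868.31

EXW: the seller makes goods available at their premises; the buyer bears all onward costs.
CIF value = EXW price + inland to port + export clearance + origin terminal + freight + insurance = 37891.26 + 532.93 + 236.60 + 895.89 + 7954.03 + 639.16 = 48149.87
Import duty = 594 × 3.86 = 2292.84
Buyer bears: inland to port 532.93 + export clearance 236.60 + origin terminal 895.89 + freight 7954.03 + insurance 639.16 + brokerage 110.42 + delivery 315.18 + duty 2292.84 = 12977.05
Landed cost = invoice 37891.26 + 12977.05 = 50868.31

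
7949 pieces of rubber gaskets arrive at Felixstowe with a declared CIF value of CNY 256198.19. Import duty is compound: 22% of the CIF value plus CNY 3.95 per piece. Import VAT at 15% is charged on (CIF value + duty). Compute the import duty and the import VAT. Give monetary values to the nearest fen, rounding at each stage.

Ad valorem component: 256198.19 × 22% = 56363.60
Specific component: 7949 × 3.95 = 31398.55
Import duty = 56363.60 + 31398.55 = 87762.15
VAT base = CIF + duty = 256198.19 + 87762.15 = 343960.34
Import VAT = 343960.34 × 15% = 51594.05

Import duty: CNY 87762.15; import VAT: CNY 51594.05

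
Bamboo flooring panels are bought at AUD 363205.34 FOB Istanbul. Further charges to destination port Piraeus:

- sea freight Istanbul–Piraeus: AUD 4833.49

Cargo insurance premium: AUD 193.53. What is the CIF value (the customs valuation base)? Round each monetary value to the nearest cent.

CIF value: AUD 368232.36

CIF = FOB price + freight + insurance
CIF = 363205.34 + 4833.49 + 193.53 = 368232.36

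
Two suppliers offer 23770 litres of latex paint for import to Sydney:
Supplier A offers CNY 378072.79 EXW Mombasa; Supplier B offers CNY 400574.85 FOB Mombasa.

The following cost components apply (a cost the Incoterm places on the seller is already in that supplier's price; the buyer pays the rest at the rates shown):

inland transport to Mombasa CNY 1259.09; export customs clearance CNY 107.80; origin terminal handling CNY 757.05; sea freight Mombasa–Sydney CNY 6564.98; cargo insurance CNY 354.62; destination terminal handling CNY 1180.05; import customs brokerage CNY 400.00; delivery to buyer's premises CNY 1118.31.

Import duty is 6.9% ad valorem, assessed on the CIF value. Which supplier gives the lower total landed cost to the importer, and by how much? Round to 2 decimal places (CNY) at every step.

Supplier A (EXW):
CIF value = EXW price + inland to port + export clearance + origin terminal + freight + insurance = 378072.79 + 1259.09 + 107.80 + 757.05 + 6564.98 + 354.62 = 387116.33
Import duty = 387116.33 × 6.9% = 26711.03
Buyer bears (A): 1259.09 + 107.80 + 757.05 + 6564.98 + 354.62 + 1180.05 + 400.00 + 1118.31 = 11741.90
Landed cost (A) = invoice 378072.79 + 11741.90 + duty 26711.03 = 416525.72
Supplier B (FOB):
CIF value = FOB price + freight + insurance = 400574.85 + 6564.98 + 354.62 = 407494.45
Import duty = 407494.45 × 6.9% = 28117.12
Buyer bears (B): 6564.98 + 354.62 + 1180.05 + 400.00 + 1118.31 = 9617.96
Landed cost (B) = invoice 400574.85 + 9617.96 + duty 28117.12 = 438309.93
Difference = |416525.72 − 438309.93| = 21784.21

Supplier A is cheaper by CNY 21784.21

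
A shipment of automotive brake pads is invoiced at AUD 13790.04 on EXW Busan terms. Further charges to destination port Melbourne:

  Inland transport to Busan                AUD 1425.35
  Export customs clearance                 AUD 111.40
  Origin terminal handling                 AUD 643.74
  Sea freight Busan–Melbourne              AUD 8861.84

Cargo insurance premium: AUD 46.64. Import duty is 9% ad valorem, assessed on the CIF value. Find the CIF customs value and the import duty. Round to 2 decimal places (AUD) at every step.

CIF value: AUD 24879.01; import duty: AUD 2239.11

CIF = EXW price + pre-shipment costs + freight + insurance
CIF = 13790.04 + 1425.35 + 111.40 + 643.74 + 8861.84 + 46.64 = 24879.01
Import duty = 24879.01 × 9% = 2239.11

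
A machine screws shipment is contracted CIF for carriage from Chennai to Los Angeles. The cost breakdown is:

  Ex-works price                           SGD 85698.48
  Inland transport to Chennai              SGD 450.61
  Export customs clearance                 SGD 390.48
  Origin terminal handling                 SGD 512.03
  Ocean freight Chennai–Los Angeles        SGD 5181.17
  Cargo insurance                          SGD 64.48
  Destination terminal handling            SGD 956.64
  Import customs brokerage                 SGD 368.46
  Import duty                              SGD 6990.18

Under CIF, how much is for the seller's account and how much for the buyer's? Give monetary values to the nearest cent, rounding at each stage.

Seller: SGD 92297.25; buyer: SGD 8315.28

CIF: the seller pays costs through ocean freight and marine insurance to the destination port.
Seller's account: goods 85698.48 + inland to port 450.61 + export clearance 390.48 + origin terminal 512.03 + freight 5181.17 + insurance 64.48 = 92297.25
Buyer's account: destination terminal 956.64 + brokerage 368.46 + duty 6990.18 = 8315.28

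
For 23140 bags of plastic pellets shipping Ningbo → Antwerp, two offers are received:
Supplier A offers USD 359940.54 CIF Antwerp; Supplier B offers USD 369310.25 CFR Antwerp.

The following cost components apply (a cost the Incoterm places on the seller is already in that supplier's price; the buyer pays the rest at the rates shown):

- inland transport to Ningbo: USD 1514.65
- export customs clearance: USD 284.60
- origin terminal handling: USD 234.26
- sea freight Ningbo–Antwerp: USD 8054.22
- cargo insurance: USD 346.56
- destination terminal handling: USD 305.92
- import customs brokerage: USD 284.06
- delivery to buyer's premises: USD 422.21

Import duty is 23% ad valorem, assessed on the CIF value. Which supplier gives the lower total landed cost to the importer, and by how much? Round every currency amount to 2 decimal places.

Supplier A is cheaper by USD 11951.02

Supplier A (CIF):
The CIF price already equals the CIF value: 359940.54
Import duty = 359940.54 × 23% = 82786.32
Buyer bears (A): 305.92 + 284.06 + 422.21 = 1012.19
Landed cost (A) = invoice 359940.54 + 1012.19 + duty 82786.32 = 443739.05
Supplier B (CFR):
CIF value = CFR price + insurance = 369310.25 + 346.56 = 369656.81
Import duty = 369656.81 × 23% = 85021.07
Buyer bears (B): 346.56 + 305.92 + 284.06 + 422.21 = 1358.75
Landed cost (B) = invoice 369310.25 + 1358.75 + duty 85021.07 = 455690.07
Difference = |443739.05 − 455690.07| = 11951.02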